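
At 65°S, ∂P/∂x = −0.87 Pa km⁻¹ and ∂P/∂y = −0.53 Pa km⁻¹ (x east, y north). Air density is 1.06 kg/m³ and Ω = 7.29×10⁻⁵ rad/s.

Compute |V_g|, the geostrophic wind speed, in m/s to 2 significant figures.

7.3 m/s

Coriolis parameter at 65°S:
f = 2Ω sin φ = 2 × 7.29×10⁻⁵ × sin 65° = 1.32×10⁻⁴ s⁻¹
In the Southern Hemisphere f is negative: f = −1.32×10⁻⁴ s⁻¹.
Component geostrophic relations (x east, y north):
u_g = −(1/(fρ)) ∂P/∂y,  v_g = (1/(fρ)) ∂P/∂x
u_g = −(−0.53×10⁻³)/(−1.32×10⁻⁴ × 1.06) = −3.78 m/s;  v_g = (−0.87×10⁻³)/(−1.32×10⁻⁴ × 1.06) = 6.21 m/s
|V_g| = √(u_g² + v_g²) = 7.27 m/s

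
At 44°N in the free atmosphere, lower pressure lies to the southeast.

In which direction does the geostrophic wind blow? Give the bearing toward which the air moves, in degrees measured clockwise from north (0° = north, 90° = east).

The pressure-gradient force points toward the southeast (bearing 135°).
Geostrophic balance: in the Northern Hemisphere the Coriolis force deflects motion to the right, so the geostrophic wind blows 90° to the right of the pressure-gradient force (low pressure on the left).
Rotating 135° by 90° clockwise gives 225° — the wind blows toward the southwest.

225°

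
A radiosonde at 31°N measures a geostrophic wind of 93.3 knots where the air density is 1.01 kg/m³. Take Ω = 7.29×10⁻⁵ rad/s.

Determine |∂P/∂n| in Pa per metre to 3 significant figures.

Coriolis parameter at 31°N:
f = 2Ω sin φ = 2 × 7.29×10⁻⁵ × sin 31° = 7.51×10⁻⁵ s⁻¹
Wind speed in SI: 93.3 knots = 48.0 m/s
Geostrophic balance rearranged: |∂P/∂n| = f ρ V_g
|∂P/∂n| = 7.51×10⁻⁵ × 1.01 × 48.0 = 3.64×10⁻³ Pa/m

3.64×10⁻³ Pa/m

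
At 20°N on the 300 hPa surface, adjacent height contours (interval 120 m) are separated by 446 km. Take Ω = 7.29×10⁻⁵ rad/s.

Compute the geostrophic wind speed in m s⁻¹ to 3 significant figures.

Coriolis parameter at 20°N:
f = 2Ω sin φ = 2 × 7.29×10⁻⁵ × sin 20° = 4.99×10⁻⁵ s⁻¹
Height gradient: |∂Z/∂n| = 120 m / 446000 m = 2.69×10⁻⁴
On a pressure surface, geostrophic balance gives V_g = (g/f)|∂Z/∂n|:
V_g = 9.81 × 2.69×10⁻⁴ / 4.99×10⁻⁵ = 52.9 m/s

52.9 m s⁻¹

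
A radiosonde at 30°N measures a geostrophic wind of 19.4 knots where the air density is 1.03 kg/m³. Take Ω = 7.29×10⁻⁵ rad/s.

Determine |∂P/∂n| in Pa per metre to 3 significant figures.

7.49×10⁻⁴ Pa/m

Coriolis parameter at 30°N:
f = 2Ω sin φ = 2 × 7.29×10⁻⁵ × sin 30° = 7.29×10⁻⁵ s⁻¹
Wind speed in SI: 19.4 knots = 9.98 m/s
Geostrophic balance rearranged: |∂P/∂n| = f ρ V_g
|∂P/∂n| = 7.29×10⁻⁵ × 1.03 × 9.98 = 7.49×10⁻⁴ Pa/m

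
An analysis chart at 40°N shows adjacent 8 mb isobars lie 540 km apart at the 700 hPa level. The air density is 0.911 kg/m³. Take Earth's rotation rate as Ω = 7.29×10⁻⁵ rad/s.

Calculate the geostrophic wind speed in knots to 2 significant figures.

34 knots

Coriolis parameter at 40°N:
f = 2Ω sin φ = 2 × 7.29×10⁻⁵ × sin 40° = 9.37×10⁻⁵ s⁻¹
Pressure gradient: |∂P/∂n| = 800 Pa / 540000 m = 1.48×10⁻³ Pa/m
Geostrophic balance (pressure-gradient force = Coriolis force):
V_g = (1/(fρ)) |∂P/∂n| = 1.48×10⁻³ / (9.37×10⁻⁵ × 0.911) = 17.4 m/s
Converting: 17.4 m/s × 1.944 = 34 knots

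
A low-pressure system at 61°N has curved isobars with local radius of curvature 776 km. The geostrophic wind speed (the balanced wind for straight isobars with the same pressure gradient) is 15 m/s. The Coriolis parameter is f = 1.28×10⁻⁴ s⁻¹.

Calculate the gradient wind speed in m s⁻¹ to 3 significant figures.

Around a low, centrifugal force acts outward with Coriolis, so pressure-gradient force balances both:
(1/ρ)|∂P/∂n| = fV + V²/R  →  V² + fR·V − fR·V_g = 0
With fR = 1.28×10⁻⁴ × 776×10³ m = 99.3 m/s:
V = [−fR + √((fR)² + 4 fR V_g)]/2 = [−99.3 + √(99.3² + 4×99.3×15)]/2 = 13.2 m/s
Subgeostrophic (V < V_g = 15 m/s), as expected around a low.

13.2 m s⁻¹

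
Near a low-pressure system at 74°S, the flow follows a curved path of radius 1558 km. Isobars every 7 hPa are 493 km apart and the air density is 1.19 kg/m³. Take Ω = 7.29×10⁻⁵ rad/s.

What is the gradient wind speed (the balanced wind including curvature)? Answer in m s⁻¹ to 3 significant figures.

Coriolis parameter at 74°S:
f = 2Ω sin φ = 2 × 7.29×10⁻⁵ × sin 74° = 1.40×10⁻⁴ s⁻¹
Pressure gradient: |∂P/∂n| = 700 Pa / 493000 m = 1.42×10⁻³ Pa/m
Geostrophic speed: V_g = |∂P/∂n|/(fρ) = 1.42×10⁻³/(1.40×10⁻⁴ × 1.19) = 8.51 m/s
Around a low, centrifugal force acts outward with Coriolis, so pressure-gradient force balances both:
(1/ρ)|∂P/∂n| = fV + V²/R  →  V² + fR·V − fR·V_g = 0
With fR = 1.40×10⁻⁴ × 1558×10³ m = 218 m/s:
V = [−fR + √((fR)² + 4 fR V_g)]/2 = [−218 + √(218² + 4×218×8.51)]/2 = 8.21 m/s
Subgeostrophic (V < V_g = 8.51 m/s), as expected around a low.

8.21 m s⁻¹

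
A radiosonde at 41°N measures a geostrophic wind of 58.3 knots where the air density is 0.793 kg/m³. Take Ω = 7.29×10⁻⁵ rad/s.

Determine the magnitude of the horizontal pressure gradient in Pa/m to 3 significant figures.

2.27×10⁻³ Pa/m

Coriolis parameter at 41°N:
f = 2Ω sin φ = 2 × 7.29×10⁻⁵ × sin 41° = 9.57×10⁻⁵ s⁻¹
Wind speed in SI: 58.3 knots = 30.0 m/s
Geostrophic balance rearranged: |∂P/∂n| = f ρ V_g
|∂P/∂n| = 9.57×10⁻⁵ × 0.793 × 30.0 = 2.27×10⁻³ Pa/m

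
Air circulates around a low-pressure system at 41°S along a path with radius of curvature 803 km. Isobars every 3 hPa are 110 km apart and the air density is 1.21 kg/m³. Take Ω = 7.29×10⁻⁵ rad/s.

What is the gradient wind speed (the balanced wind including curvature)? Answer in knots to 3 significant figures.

36.8 knots

Coriolis parameter at 41°S:
f = 2Ω sin φ = 2 × 7.29×10⁻⁵ × sin 41° = 9.57×10⁻⁵ s⁻¹
Pressure gradient: |∂P/∂n| = 300 Pa / 110000 m = 2.73×10⁻³ Pa/m
Geostrophic speed: V_g = |∂P/∂n|/(fρ) = 2.73×10⁻³/(9.57×10⁻⁵ × 1.21) = 23.6 m/s
Around a low, centrifugal force acts outward with Coriolis, so pressure-gradient force balances both:
(1/ρ)|∂P/∂n| = fV + V²/R  →  V² + fR·V − fR·V_g = 0
With fR = 9.57×10⁻⁵ × 803×10³ m = 76.8 m/s:
V = [−fR + √((fR)² + 4 fR V_g)]/2 = [−76.8 + √(76.8² + 4×76.8×23.6)]/2 = 18.9 m/s
Subgeostrophic (V < V_g = 23.6 m/s), as expected around a low.
Converting: 18.9 m/s × 1.944 = 36.8 knots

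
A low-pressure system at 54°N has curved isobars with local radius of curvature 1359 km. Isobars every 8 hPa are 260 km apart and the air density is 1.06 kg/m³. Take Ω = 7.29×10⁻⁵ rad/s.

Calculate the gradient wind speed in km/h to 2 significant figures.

Coriolis parameter at 54°N:
f = 2Ω sin φ = 2 × 7.29×10⁻⁵ × sin 54° = 1.18×10⁻⁴ s⁻¹
Pressure gradient: |∂P/∂n| = 800 Pa / 260000 m = 3.08×10⁻³ Pa/m
Geostrophic speed: V_g = |∂P/∂n|/(fρ) = 3.08×10⁻³/(1.18×10⁻⁴ × 1.06) = 24.6 m/s
Around a low, centrifugal force acts outward with Coriolis, so pressure-gradient force balances both:
(1/ρ)|∂P/∂n| = fV + V²/R  →  V² + fR·V − fR·V_g = 0
With fR = 1.18×10⁻⁴ × 1359×10³ m = 160 m/s:
V = [−fR + √((fR)² + 4 fR V_g)]/2 = [−160 + √(160² + 4×160×24.6)]/2 = 21.7 m/s
Subgeostrophic (V < V_g = 24.6 m/s), as expected around a low.
Converting: 21.7 m/s × 3.6 = 78 km/h

78 km/h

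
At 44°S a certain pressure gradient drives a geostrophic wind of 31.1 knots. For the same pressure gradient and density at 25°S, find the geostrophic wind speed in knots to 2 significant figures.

With the same pressure gradient and density, V_g ∝ 1/f ∝ 1/sin φ.
V₂ = V₁ · sin φ₁ / sin φ₂ = 31.1 × sin 44° / sin 25°
V₂ = 31.1 × 0.6947/0.4226 = 51 knots

51 knots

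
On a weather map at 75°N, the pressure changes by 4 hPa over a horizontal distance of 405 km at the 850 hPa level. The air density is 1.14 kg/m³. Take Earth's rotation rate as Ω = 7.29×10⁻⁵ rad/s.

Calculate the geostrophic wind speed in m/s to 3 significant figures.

Coriolis parameter at 75°N:
f = 2Ω sin φ = 2 × 7.29×10⁻⁵ × sin 75° = 1.41×10⁻⁴ s⁻¹
Pressure gradient: |∂P/∂n| = 400 Pa / 405000 m = 9.88×10⁻⁴ Pa/m
Geostrophic balance (pressure-gradient force = Coriolis force):
V_g = (1/(fρ)) |∂P/∂n| = 9.88×10⁻⁴ / (1.41×10⁻⁴ × 1.14) = 6.15 m/s

6.15 m/s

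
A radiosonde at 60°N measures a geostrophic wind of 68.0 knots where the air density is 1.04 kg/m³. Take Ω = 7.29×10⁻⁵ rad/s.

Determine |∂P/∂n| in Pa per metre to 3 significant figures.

4.59×10⁻³ Pa/m

Coriolis parameter at 60°N:
f = 2Ω sin φ = 2 × 7.29×10⁻⁵ × sin 60° = 1.26×10⁻⁴ s⁻¹
Wind speed in SI: 68.0 knots = 35.0 m/s
Geostrophic balance rearranged: |∂P/∂n| = f ρ V_g
|∂P/∂n| = 1.26×10⁻⁴ × 1.04 × 35.0 = 4.59×10⁻³ Pa/m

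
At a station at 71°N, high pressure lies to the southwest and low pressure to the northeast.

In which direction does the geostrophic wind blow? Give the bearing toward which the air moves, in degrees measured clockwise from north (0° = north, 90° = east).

The pressure-gradient force points toward the northeast (bearing 045°).
Geostrophic balance: in the Northern Hemisphere the Coriolis force deflects motion to the right, so the geostrophic wind blows 90° to the right of the pressure-gradient force (low pressure on the left).
Rotating 045° by 90° clockwise gives 135° — the wind blows toward the southeast.

135°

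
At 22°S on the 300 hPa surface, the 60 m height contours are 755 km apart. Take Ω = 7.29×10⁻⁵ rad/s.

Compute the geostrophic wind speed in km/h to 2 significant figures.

51 km/h

Coriolis parameter at 22°S:
f = 2Ω sin φ = 2 × 7.29×10⁻⁵ × sin 22° = 5.46×10⁻⁵ s⁻¹
Height gradient: |∂Z/∂n| = 60 m / 755000 m = 7.95×10⁻⁵
On a pressure surface, geostrophic balance gives V_g = (g/f)|∂Z/∂n|:
V_g = 9.81 × 7.95×10⁻⁵ / 5.46×10⁻⁵ = 14.3 m/s
Converting: 14.3 m/s × 3.6 = 51 km/h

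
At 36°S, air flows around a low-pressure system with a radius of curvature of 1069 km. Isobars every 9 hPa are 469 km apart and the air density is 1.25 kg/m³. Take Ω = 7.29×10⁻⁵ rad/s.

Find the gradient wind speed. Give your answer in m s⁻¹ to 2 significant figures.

15 m s⁻¹

Coriolis parameter at 36°S:
f = 2Ω sin φ = 2 × 7.29×10⁻⁵ × sin 36° = 8.57×10⁻⁵ s⁻¹
Pressure gradient: |∂P/∂n| = 900 Pa / 469000 m = 1.92×10⁻³ Pa/m
Geostrophic speed: V_g = |∂P/∂n|/(fρ) = 1.92×10⁻³/(8.57×10⁻⁵ × 1.25) = 17.9 m/s
Around a low, centrifugal force acts outward with Coriolis, so pressure-gradient force balances both:
(1/ρ)|∂P/∂n| = fV + V²/R  →  V² + fR·V − fR·V_g = 0
With fR = 8.57×10⁻⁵ × 1069×10³ m = 91.6 m/s:
V = [−fR + √((fR)² + 4 fR V_g)]/2 = [−91.6 + √(91.6² + 4×91.6×17.9)]/2 = 15.3 m/s
Subgeostrophic (V < V_g = 17.9 m/s), as expected around a low.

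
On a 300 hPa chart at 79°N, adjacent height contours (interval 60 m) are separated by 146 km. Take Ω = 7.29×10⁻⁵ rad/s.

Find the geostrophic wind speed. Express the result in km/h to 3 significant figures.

Coriolis parameter at 79°N:
f = 2Ω sin φ = 2 × 7.29×10⁻⁵ × sin 79° = 1.43×10⁻⁴ s⁻¹
Height gradient: |∂Z/∂n| = 60 m / 146000 m = 4.11×10⁻⁴
On a pressure surface, geostrophic balance gives V_g = (g/f)|∂Z/∂n|:
V_g = 9.81 × 4.11×10⁻⁴ / 1.43×10⁻⁴ = 28.2 m/s
Converting: 28.2 m/s × 3.6 = 101 km/h

101 km/h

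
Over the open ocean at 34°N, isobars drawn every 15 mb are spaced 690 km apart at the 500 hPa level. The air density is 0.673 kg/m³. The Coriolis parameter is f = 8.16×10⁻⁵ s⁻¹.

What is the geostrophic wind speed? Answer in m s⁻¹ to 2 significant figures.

40 m s⁻¹

Pressure gradient: |∂P/∂n| = 1500 Pa / 690000 m = 2.17×10⁻³ Pa/m
Geostrophic balance (pressure-gradient force = Coriolis force):
V_g = (1/(fρ)) |∂P/∂n| = 2.17×10⁻³ / (8.16×10⁻⁵ × 0.673) = 39.6 m/s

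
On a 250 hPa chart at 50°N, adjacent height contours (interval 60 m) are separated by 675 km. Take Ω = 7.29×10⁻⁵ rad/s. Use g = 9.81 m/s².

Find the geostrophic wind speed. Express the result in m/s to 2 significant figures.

7.8 m/s

Coriolis parameter at 50°N:
f = 2Ω sin φ = 2 × 7.29×10⁻⁵ × sin 50° = 1.12×10⁻⁴ s⁻¹
Height gradient: |∂Z/∂n| = 60 m / 675000 m = 8.89×10⁻⁵
On a pressure surface, geostrophic balance gives V_g = (g/f)|∂Z/∂n|:
V_g = 9.81 × 8.89×10⁻⁵ / 1.12×10⁻⁴ = 7.81 m/s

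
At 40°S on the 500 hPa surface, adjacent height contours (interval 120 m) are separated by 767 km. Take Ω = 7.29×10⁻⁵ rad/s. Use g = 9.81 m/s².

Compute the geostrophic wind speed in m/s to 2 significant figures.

Coriolis parameter at 40°S:
f = 2Ω sin φ = 2 × 7.29×10⁻⁵ × sin 40° = 9.37×10⁻⁵ s⁻¹
Height gradient: |∂Z/∂n| = 120 m / 767000 m = 1.56×10⁻⁴
On a pressure surface, geostrophic balance gives V_g = (g/f)|∂Z/∂n|:
V_g = 9.81 × 1.56×10⁻⁴ / 9.37×10⁻⁵ = 16.4 m/s

16 m/s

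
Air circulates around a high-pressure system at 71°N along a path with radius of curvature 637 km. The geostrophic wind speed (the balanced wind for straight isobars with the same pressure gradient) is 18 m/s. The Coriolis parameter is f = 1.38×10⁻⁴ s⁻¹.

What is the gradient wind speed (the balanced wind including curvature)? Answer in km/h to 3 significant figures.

Around a high, pressure-gradient force acts outward with centrifugal, so Coriolis balances both:
fV = (1/ρ)|∂P/∂n| + V²/R  →  V² − fR·V + fR·V_g = 0
With fR = 1.38×10⁻⁴ × 637×10³ m = 87.9 m/s:
V = [fR − √((fR)² − 4 fR V_g)]/2 = [87.9 − √(87.9² − 4×87.9×18)]/2 = 25.3 m/s
Supergeostrophic (V > V_g = 18 m/s), as expected around a high.
Converting: 25.3 m/s × 3.6 = 90.9 km/h

90.9 km/h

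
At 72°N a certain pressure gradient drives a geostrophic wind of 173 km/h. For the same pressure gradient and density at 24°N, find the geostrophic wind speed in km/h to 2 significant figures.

400 km/h

With the same pressure gradient and density, V_g ∝ 1/f ∝ 1/sin φ.
V₂ = V₁ · sin φ₁ / sin φ₂ = 173 × sin 72° / sin 24°
V₂ = 173 × 0.9511/0.4067 = 400 km/h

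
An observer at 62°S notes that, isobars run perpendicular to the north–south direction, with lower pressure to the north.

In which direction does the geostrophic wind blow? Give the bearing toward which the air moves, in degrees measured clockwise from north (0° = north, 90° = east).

270°

The pressure-gradient force points toward the north (bearing 000°).
Geostrophic balance: in the Southern Hemisphere the Coriolis force deflects motion to the left, so the geostrophic wind blows 90° to the left of the pressure-gradient force (low pressure on the right).
Rotating 000° by 90° counterclockwise gives 270° — the wind blows toward the west.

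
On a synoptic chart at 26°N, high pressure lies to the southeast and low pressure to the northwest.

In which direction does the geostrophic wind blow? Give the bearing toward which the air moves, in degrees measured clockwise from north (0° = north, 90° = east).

The pressure-gradient force points toward the northwest (bearing 315°).
Geostrophic balance: in the Northern Hemisphere the Coriolis force deflects motion to the right, so the geostrophic wind blows 90° to the right of the pressure-gradient force (low pressure on the left).
Rotating 315° by 90° clockwise gives 045° — the wind blows toward the northeast.

045°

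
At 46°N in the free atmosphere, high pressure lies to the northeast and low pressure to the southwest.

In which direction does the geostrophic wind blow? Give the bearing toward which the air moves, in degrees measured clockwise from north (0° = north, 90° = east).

The pressure-gradient force points toward the southwest (bearing 225°).
Geostrophic balance: in the Northern Hemisphere the Coriolis force deflects motion to the right, so the geostrophic wind blows 90° to the right of the pressure-gradient force (low pressure on the left).
Rotating 225° by 90° clockwise gives 315° — the wind blows toward the northwest.

315°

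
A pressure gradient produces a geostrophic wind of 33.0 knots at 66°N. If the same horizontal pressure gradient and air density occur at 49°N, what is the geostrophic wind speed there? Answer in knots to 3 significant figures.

With the same pressure gradient and density, V_g ∝ 1/f ∝ 1/sin φ.
V₂ = V₁ · sin φ₁ / sin φ₂ = 33.0 × sin 66° / sin 49°
V₂ = 33.0 × 0.9135/0.7547 = 39.9 knots

39.9 knots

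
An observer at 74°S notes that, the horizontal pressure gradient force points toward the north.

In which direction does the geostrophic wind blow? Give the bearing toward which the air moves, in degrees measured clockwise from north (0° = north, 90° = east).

The pressure-gradient force points toward the north (bearing 000°).
Geostrophic balance: in the Southern Hemisphere the Coriolis force deflects motion to the left, so the geostrophic wind blows 90° to the left of the pressure-gradient force (low pressure on the right).
Rotating 000° by 90° counterclockwise gives 270° — the wind blows toward the west.

270°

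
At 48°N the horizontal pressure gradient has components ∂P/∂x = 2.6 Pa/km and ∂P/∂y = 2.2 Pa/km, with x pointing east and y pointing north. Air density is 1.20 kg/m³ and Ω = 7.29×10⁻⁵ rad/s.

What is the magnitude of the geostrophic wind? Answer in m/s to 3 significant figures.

Coriolis parameter at 48°N:
f = 2Ω sin φ = 2 × 7.29×10⁻⁵ × sin 48° = 1.08×10⁻⁴ s⁻¹
Component geostrophic relations (x east, y north):
u_g = −(1/(fρ)) ∂P/∂y,  v_g = (1/(fρ)) ∂P/∂x
u_g = −(2.2×10⁻³)/(1.08×10⁻⁴ × 1.20) = −16.9 m/s;  v_g = (2.6×10⁻³)/(1.08×10⁻⁴ × 1.20) = 20.0 m/s
|V_g| = √(u_g² + v_g²) = 26.2 m/s

26.2 m/s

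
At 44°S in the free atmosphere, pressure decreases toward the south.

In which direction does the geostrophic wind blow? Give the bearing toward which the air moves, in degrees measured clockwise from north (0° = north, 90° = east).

The pressure-gradient force points toward the south (bearing 180°).
Geostrophic balance: in the Southern Hemisphere the Coriolis force deflects motion to the left, so the geostrophic wind blows 90° to the left of the pressure-gradient force (low pressure on the right).
Rotating 180° by 90° counterclockwise gives 090° — the wind blows toward the east.

090°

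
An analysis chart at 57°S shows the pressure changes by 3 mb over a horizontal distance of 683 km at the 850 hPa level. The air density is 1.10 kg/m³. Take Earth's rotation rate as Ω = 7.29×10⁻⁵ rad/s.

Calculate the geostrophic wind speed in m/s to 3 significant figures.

3.27 m/s

Coriolis parameter at 57°S:
f = 2Ω sin φ = 2 × 7.29×10⁻⁵ × sin 57° = 1.22×10⁻⁴ s⁻¹
Pressure gradient: |∂P/∂n| = 300 Pa / 683000 m = 4.39×10⁻⁴ Pa/m
Geostrophic balance (pressure-gradient force = Coriolis force):
V_g = (1/(fρ)) |∂P/∂n| = 4.39×10⁻⁴ / (1.22×10⁻⁴ × 1.10) = 3.27 m/s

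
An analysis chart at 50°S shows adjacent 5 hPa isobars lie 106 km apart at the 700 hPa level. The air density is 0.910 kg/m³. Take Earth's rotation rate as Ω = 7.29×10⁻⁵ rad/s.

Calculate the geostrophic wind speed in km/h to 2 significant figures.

170 km/h

Coriolis parameter at 50°S:
f = 2Ω sin φ = 2 × 7.29×10⁻⁵ × sin 50° = 1.12×10⁻⁴ s⁻¹
Pressure gradient: |∂P/∂n| = 500 Pa / 106000 m = 4.72×10⁻³ Pa/m
Geostrophic balance (pressure-gradient force = Coriolis force):
V_g = (1/(fρ)) |∂P/∂n| = 4.72×10⁻³ / (1.12×10⁻⁴ × 0.910) = 46.4 m/s
Converting: 46.4 m/s × 3.6 = 170 km/h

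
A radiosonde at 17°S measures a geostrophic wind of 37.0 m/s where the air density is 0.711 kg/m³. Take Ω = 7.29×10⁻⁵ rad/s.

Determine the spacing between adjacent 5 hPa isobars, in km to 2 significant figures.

450 km

Coriolis parameter at 17°S:
f = 2Ω sin φ = 2 × 7.29×10⁻⁵ × sin 17° = 4.26×10⁻⁵ s⁻¹
Geostrophic balance rearranged: |∂P/∂n| = f ρ V_g
|∂P/∂n| = 4.26×10⁻⁵ × 0.711 × 37.0 = 1.12×10⁻³ Pa/m
Isobar spacing: Δn = ΔP/|∂P/∂n| = 500 Pa / 1.12×10⁻³ Pa/m = 445867 m ≈ 450 km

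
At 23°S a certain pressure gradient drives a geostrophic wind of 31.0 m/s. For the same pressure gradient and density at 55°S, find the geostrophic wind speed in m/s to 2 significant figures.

15 m/s

With the same pressure gradient and density, V_g ∝ 1/f ∝ 1/sin φ.
V₂ = V₁ · sin φ₁ / sin φ₂ = 31.0 × sin 23° / sin 55°
V₂ = 31.0 × 0.3907/0.8192 = 15 m/s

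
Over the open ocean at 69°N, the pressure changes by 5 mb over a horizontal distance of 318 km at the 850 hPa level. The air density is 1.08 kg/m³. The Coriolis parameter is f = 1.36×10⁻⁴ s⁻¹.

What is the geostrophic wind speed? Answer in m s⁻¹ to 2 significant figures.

Pressure gradient: |∂P/∂n| = 500 Pa / 318000 m = 1.57×10⁻³ Pa/m
Geostrophic balance (pressure-gradient force = Coriolis force):
V_g = (1/(fρ)) |∂P/∂n| = 1.57×10⁻³ / (1.36×10⁻⁴ × 1.08) = 10.7 m/s

11 m s⁻¹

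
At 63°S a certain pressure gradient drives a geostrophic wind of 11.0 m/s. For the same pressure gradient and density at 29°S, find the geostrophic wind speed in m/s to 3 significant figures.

20.2 m/s

With the same pressure gradient and density, V_g ∝ 1/f ∝ 1/sin φ.
V₂ = V₁ · sin φ₁ / sin φ₂ = 11.0 × sin 63° / sin 29°
V₂ = 11.0 × 0.8910/0.4848 = 20.2 m/s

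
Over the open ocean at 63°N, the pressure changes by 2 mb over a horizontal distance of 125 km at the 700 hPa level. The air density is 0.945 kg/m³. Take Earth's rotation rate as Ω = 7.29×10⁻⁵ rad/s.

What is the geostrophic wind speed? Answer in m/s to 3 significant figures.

13.0 m/s

Coriolis parameter at 63°N:
f = 2Ω sin φ = 2 × 7.29×10⁻⁵ × sin 63° = 1.30×10⁻⁴ s⁻¹
Pressure gradient: |∂P/∂n| = 200 Pa / 125000 m = 1.60×10⁻³ Pa/m
Geostrophic balance (pressure-gradient force = Coriolis force):
V_g = (1/(fρ)) |∂P/∂n| = 1.60×10⁻³ / (1.30×10⁻⁴ × 0.945) = 13.0 m/s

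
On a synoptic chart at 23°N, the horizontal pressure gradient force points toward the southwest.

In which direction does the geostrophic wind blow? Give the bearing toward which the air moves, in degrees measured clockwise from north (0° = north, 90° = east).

The pressure-gradient force points toward the southwest (bearing 225°).
Geostrophic balance: in the Northern Hemisphere the Coriolis force deflects motion to the right, so the geostrophic wind blows 90° to the right of the pressure-gradient force (low pressure on the left).
Rotating 225° by 90° clockwise gives 315° — the wind blows toward the northwest.

315°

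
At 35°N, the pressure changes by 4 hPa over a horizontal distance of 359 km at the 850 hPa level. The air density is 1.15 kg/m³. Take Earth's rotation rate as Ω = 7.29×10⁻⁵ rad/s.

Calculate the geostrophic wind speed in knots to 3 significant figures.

22.5 knots

Coriolis parameter at 35°N:
f = 2Ω sin φ = 2 × 7.29×10⁻⁵ × sin 35° = 8.36×10⁻⁵ s⁻¹
Pressure gradient: |∂P/∂n| = 400 Pa / 359000 m = 1.11×10⁻³ Pa/m
Geostrophic balance (pressure-gradient force = Coriolis force):
V_g = (1/(fρ)) |∂P/∂n| = 1.11×10⁻³ / (8.36×10⁻⁵ × 1.15) = 11.6 m/s
Converting: 11.6 m/s × 1.944 = 22.5 knots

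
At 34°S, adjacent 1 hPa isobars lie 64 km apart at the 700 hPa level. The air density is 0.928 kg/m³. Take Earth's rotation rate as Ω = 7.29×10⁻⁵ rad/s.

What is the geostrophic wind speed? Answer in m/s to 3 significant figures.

20.7 m/s

Coriolis parameter at 34°S:
f = 2Ω sin φ = 2 × 7.29×10⁻⁵ × sin 34° = 8.15×10⁻⁵ s⁻¹
Pressure gradient: |∂P/∂n| = 100 Pa / 64000 m = 1.56×10⁻³ Pa/m
Geostrophic balance (pressure-gradient force = Coriolis force):
V_g = (1/(fρ)) |∂P/∂n| = 1.56×10⁻³ / (8.15×10⁻⁵ × 0.928) = 20.7 m/s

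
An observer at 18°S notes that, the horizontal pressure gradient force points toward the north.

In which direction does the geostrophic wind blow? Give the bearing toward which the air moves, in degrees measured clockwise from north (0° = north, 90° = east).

The pressure-gradient force points toward the north (bearing 000°).
Geostrophic balance: in the Southern Hemisphere the Coriolis force deflects motion to the left, so the geostrophic wind blows 90° to the left of the pressure-gradient force (low pressure on the right).
Rotating 000° by 90° counterclockwise gives 270° — the wind blows toward the west.

270°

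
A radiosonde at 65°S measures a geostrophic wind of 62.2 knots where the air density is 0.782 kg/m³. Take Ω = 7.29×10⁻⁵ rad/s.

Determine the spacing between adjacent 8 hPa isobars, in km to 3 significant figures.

Coriolis parameter at 65°S:
f = 2Ω sin φ = 2 × 7.29×10⁻⁵ × sin 65° = 1.32×10⁻⁴ s⁻¹
Wind speed in SI: 62.2 knots = 32.0 m/s
Geostrophic balance rearranged: |∂P/∂n| = f ρ V_g
|∂P/∂n| = 1.32×10⁻⁴ × 0.782 × 32.0 = 3.31×10⁻³ Pa/m
Isobar spacing: Δn = ΔP/|∂P/∂n| = 800 Pa / 3.31×10⁻³ Pa/m = 241948 m ≈ 242 km

242 km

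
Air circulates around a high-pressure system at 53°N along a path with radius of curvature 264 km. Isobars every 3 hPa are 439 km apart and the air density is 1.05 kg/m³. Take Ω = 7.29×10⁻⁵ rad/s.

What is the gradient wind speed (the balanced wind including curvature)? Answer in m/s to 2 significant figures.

Coriolis parameter at 53°N:
f = 2Ω sin φ = 2 × 7.29×10⁻⁵ × sin 53° = 1.16×10⁻⁴ s⁻¹
Pressure gradient: |∂P/∂n| = 300 Pa / 439000 m = 6.83×10⁻⁴ Pa/m
Geostrophic speed: V_g = |∂P/∂n|/(fρ) = 6.83×10⁻⁴/(1.16×10⁻⁴ × 1.05) = 5.59 m/s
Around a high, pressure-gradient force acts outward with centrifugal, so Coriolis balances both:
fV = (1/ρ)|∂P/∂n| + V²/R  →  V² − fR·V + fR·V_g = 0
With fR = 1.16×10⁻⁴ × 264×10³ m = 30.7 m/s:
V = [fR − √((fR)² − 4 fR V_g)]/2 = [30.7 − √(30.7² − 4×30.7×5.59)]/2 = 7.34 m/s
Supergeostrophic (V > V_g = 5.59 m/s), as expected around a high.

7.3 m/s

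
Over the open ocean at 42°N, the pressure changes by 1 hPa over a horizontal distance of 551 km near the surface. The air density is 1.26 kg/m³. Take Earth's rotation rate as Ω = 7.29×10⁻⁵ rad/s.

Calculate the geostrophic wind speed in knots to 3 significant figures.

2.87 knots

Coriolis parameter at 42°N:
f = 2Ω sin φ = 2 × 7.29×10⁻⁵ × sin 42° = 9.76×10⁻⁵ s⁻¹
Pressure gradient: |∂P/∂n| = 100 Pa / 551000 m = 1.81×10⁻⁴ Pa/m
Geostrophic balance (pressure-gradient force = Coriolis force):
V_g = (1/(fρ)) |∂P/∂n| = 1.81×10⁻⁴ / (9.76×10⁻⁵ × 1.26) = 1.48 m/s
Converting: 1.48 m/s × 1.944 = 2.87 knots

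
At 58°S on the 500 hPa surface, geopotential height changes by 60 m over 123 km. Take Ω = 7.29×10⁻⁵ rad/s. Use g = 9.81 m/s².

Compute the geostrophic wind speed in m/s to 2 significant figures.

Coriolis parameter at 58°S:
f = 2Ω sin φ = 2 × 7.29×10⁻⁵ × sin 58° = 1.24×10⁻⁴ s⁻¹
Height gradient: |∂Z/∂n| = 60 m / 123000 m = 4.88×10⁻⁴
On a pressure surface, geostrophic balance gives V_g = (g/f)|∂Z/∂n|:
V_g = 9.81 × 4.88×10⁻⁴ / 1.24×10⁻⁴ = 38.7 m/s

39 m/s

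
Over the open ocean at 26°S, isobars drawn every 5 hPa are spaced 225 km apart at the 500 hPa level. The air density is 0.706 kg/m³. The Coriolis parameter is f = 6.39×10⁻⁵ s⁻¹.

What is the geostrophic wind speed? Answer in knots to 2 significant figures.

Pressure gradient: |∂P/∂n| = 500 Pa / 225000 m = 2.22×10⁻³ Pa/m
Geostrophic balance (pressure-gradient force = Coriolis force):
V_g = (1/(fρ)) |∂P/∂n| = 2.22×10⁻³ / (6.39×10⁻⁵ × 0.706) = 49.3 m/s
Converting: 49.3 m/s × 1.944 = 96 knots

96 knots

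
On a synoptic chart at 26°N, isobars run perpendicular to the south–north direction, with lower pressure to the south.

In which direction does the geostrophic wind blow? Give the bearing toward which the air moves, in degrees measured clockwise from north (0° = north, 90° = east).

270°

The pressure-gradient force points toward the south (bearing 180°).
Geostrophic balance: in the Northern Hemisphere the Coriolis force deflects motion to the right, so the geostrophic wind blows 90° to the right of the pressure-gradient force (low pressure on the left).
Rotating 180° by 90° clockwise gives 270° — the wind blows toward the west.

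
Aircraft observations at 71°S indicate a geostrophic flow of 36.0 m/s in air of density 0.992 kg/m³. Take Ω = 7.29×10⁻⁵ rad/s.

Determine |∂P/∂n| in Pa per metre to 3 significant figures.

Coriolis parameter at 71°S:
f = 2Ω sin φ = 2 × 7.29×10⁻⁵ × sin 71° = 1.38×10⁻⁴ s⁻¹
Geostrophic balance rearranged: |∂P/∂n| = f ρ V_g
|∂P/∂n| = 1.38×10⁻⁴ × 0.992 × 36.0 = 4.92×10⁻³ Pa/m

4.92×10⁻³ Pa/m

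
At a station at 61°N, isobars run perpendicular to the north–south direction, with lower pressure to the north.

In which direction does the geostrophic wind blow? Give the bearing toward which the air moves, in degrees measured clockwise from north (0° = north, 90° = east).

090°

The pressure-gradient force points toward the north (bearing 000°).
Geostrophic balance: in the Northern Hemisphere the Coriolis force deflects motion to the right, so the geostrophic wind blows 90° to the right of the pressure-gradient force (low pressure on the left).
Rotating 000° by 90° clockwise gives 090° — the wind blows toward the east.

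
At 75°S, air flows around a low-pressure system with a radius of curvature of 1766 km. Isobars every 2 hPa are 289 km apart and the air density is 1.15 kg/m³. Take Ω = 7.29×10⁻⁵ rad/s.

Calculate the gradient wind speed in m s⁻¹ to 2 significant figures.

Coriolis parameter at 75°S:
f = 2Ω sin φ = 2 × 7.29×10⁻⁵ × sin 75° = 1.41×10⁻⁴ s⁻¹
Pressure gradient: |∂P/∂n| = 200 Pa / 289000 m = 6.92×10⁻⁴ Pa/m
Geostrophic speed: V_g = |∂P/∂n|/(fρ) = 6.92×10⁻⁴/(1.41×10⁻⁴ × 1.15) = 4.27 m/s
Around a low, centrifugal force acts outward with Coriolis, so pressure-gradient force balances both:
(1/ρ)|∂P/∂n| = fV + V²/R  →  V² + fR·V − fR·V_g = 0
With fR = 1.41×10⁻⁴ × 1766×10³ m = 249 m/s:
V = [−fR + √((fR)² + 4 fR V_g)]/2 = [−249 + √(249² + 4×249×4.27)]/2 = 4.2 m/s
Subgeostrophic (V < V_g = 4.27 m/s), as expected around a low.

4.2 m s⁻¹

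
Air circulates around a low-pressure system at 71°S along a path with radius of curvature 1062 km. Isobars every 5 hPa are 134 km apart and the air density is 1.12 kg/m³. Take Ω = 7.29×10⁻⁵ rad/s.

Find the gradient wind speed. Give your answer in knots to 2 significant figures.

Coriolis parameter at 71°S:
f = 2Ω sin φ = 2 × 7.29×10⁻⁵ × sin 71° = 1.38×10⁻⁴ s⁻¹
Pressure gradient: |∂P/∂n| = 500 Pa / 134000 m = 3.73×10⁻³ Pa/m
Geostrophic speed: V_g = |∂P/∂n|/(fρ) = 3.73×10⁻³/(1.38×10⁻⁴ × 1.12) = 24.2 m/s
Around a low, centrifugal force acts outward with Coriolis, so pressure-gradient force balances both:
(1/ρ)|∂P/∂n| = fV + V²/R  →  V² + fR·V − fR·V_g = 0
With fR = 1.38×10⁻⁴ × 1062×10³ m = 146 m/s:
V = [−fR + √((fR)² + 4 fR V_g)]/2 = [−146 + √(146² + 4×146×24.2)]/2 = 21.1 m/s
Subgeostrophic (V < V_g = 24.2 m/s), as expected around a low.
Converting: 21.1 m/s × 1.944 = 41 knots

41 knots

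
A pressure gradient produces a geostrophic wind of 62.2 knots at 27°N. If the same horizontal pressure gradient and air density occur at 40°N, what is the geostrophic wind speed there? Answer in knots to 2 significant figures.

With the same pressure gradient and density, V_g ∝ 1/f ∝ 1/sin φ.
V₂ = V₁ · sin φ₁ / sin φ₂ = 62.2 × sin 27° / sin 40°
V₂ = 62.2 × 0.4540/0.6428 = 44 knots

44 knots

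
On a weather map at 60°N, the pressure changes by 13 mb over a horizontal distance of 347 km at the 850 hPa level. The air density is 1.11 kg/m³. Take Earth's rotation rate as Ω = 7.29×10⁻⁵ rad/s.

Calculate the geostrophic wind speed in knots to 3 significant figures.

52.0 knots

Coriolis parameter at 60°N:
f = 2Ω sin φ = 2 × 7.29×10⁻⁵ × sin 60° = 1.26×10⁻⁴ s⁻¹
Pressure gradient: |∂P/∂n| = 1300 Pa / 347000 m = 3.75×10⁻³ Pa/m
Geostrophic balance (pressure-gradient force = Coriolis force):
V_g = (1/(fρ)) |∂P/∂n| = 3.75×10⁻³ / (1.26×10⁻⁴ × 1.11) = 26.7 m/s
Converting: 26.7 m/s × 1.944 = 52.0 knots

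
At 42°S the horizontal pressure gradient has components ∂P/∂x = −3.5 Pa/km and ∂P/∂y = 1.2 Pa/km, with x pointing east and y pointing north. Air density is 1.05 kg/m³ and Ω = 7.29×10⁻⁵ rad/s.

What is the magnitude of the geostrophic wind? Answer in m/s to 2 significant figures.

Coriolis parameter at 42°S:
f = 2Ω sin φ = 2 × 7.29×10⁻⁵ × sin 42° = 9.76×10⁻⁵ s⁻¹
In the Southern Hemisphere f is negative: f = −9.76×10⁻⁵ s⁻¹.
Component geostrophic relations (x east, y north):
u_g = −(1/(fρ)) ∂P/∂y,  v_g = (1/(fρ)) ∂P/∂x
u_g = −(1.2×10⁻³)/(−9.76×10⁻⁵ × 1.05) = 11.7 m/s;  v_g = (−3.5×10⁻³)/(−9.76×10⁻⁵ × 1.05) = 34.2 m/s
|V_g| = √(u_g² + v_g²) = 36.1 m/s

36 m/s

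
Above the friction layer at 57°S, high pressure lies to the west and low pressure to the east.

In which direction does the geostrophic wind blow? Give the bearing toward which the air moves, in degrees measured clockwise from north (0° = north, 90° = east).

The pressure-gradient force points toward the east (bearing 090°).
Geostrophic balance: in the Southern Hemisphere the Coriolis force deflects motion to the left, so the geostrophic wind blows 90° to the left of the pressure-gradient force (low pressure on the right).
Rotating 090° by 90° counterclockwise gives 000° — the wind blows toward the north.

000°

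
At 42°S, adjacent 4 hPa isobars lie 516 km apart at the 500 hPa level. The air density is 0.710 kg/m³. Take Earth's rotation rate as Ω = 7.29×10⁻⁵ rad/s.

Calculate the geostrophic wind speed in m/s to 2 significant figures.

Coriolis parameter at 42°S:
f = 2Ω sin φ = 2 × 7.29×10⁻⁵ × sin 42° = 9.76×10⁻⁵ s⁻¹
Pressure gradient: |∂P/∂n| = 400 Pa / 516000 m = 7.75×10⁻⁴ Pa/m
Geostrophic balance (pressure-gradient force = Coriolis force):
V_g = (1/(fρ)) |∂P/∂n| = 7.75×10⁻⁴ / (9.76×10⁻⁵ × 0.710) = 11.2 m/s

11 m/s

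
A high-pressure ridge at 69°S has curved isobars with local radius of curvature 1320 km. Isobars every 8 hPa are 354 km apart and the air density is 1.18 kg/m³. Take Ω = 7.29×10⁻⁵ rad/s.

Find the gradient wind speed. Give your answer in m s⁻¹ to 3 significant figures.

15.4 m s⁻¹

Coriolis parameter at 69°S:
f = 2Ω sin φ = 2 × 7.29×10⁻⁵ × sin 69° = 1.36×10⁻⁴ s⁻¹
Pressure gradient: |∂P/∂n| = 800 Pa / 354000 m = 2.26×10⁻³ Pa/m
Geostrophic speed: V_g = |∂P/∂n|/(fρ) = 2.26×10⁻³/(1.36×10⁻⁴ × 1.18) = 14.1 m/s
Around a high, pressure-gradient force acts outward with centrifugal, so Coriolis balances both:
fV = (1/ρ)|∂P/∂n| + V²/R  →  V² − fR·V + fR·V_g = 0
With fR = 1.36×10⁻⁴ × 1320×10³ m = 180 m/s:
V = [fR − √((fR)² − 4 fR V_g)]/2 = [180 − √(180² − 4×180×14.1)]/2 = 15.4 m/s
Supergeostrophic (V > V_g = 14.1 m/s), as expected around a high.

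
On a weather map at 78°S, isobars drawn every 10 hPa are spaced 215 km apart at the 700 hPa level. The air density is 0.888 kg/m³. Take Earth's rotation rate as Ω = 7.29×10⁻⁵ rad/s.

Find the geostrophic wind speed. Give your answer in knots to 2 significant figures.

Coriolis parameter at 78°S:
f = 2Ω sin φ = 2 × 7.29×10⁻⁵ × sin 78° = 1.43×10⁻⁴ s⁻¹
Pressure gradient: |∂P/∂n| = 1000 Pa / 215000 m = 4.65×10⁻³ Pa/m
Geostrophic balance (pressure-gradient force = Coriolis force):
V_g = (1/(fρ)) |∂P/∂n| = 4.65×10⁻³ / (1.43×10⁻⁴ × 0.888) = 36.7 m/s
Converting: 36.7 m/s × 1.944 = 71 knots

71 knots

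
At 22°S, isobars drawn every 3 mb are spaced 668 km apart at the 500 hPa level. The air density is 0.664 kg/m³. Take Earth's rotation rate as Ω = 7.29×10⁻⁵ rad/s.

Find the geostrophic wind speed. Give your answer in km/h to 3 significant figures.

44.6 km/h

Coriolis parameter at 22°S:
f = 2Ω sin φ = 2 × 7.29×10⁻⁵ × sin 22° = 5.46×10⁻⁵ s⁻¹
Pressure gradient: |∂P/∂n| = 300 Pa / 668000 m = 4.49×10⁻⁴ Pa/m
Geostrophic balance (pressure-gradient force = Coriolis force):
V_g = (1/(fρ)) |∂P/∂n| = 4.49×10⁻⁴ / (5.46×10⁻⁵ × 0.664) = 12.4 m/s
Converting: 12.4 m/s × 3.6 = 44.6 km/h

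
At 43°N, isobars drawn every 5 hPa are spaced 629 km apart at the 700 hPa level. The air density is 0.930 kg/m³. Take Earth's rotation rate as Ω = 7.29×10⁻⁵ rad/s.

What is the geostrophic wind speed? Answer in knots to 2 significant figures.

17 knots

Coriolis parameter at 43°N:
f = 2Ω sin φ = 2 × 7.29×10⁻⁵ × sin 43° = 9.94×10⁻⁵ s⁻¹
Pressure gradient: |∂P/∂n| = 500 Pa / 629000 m = 7.95×10⁻⁴ Pa/m
Geostrophic balance (pressure-gradient force = Coriolis force):
V_g = (1/(fρ)) |∂P/∂n| = 7.95×10⁻⁴ / (9.94×10⁻⁵ × 0.930) = 8.60 m/s
Converting: 8.60 m/s × 1.944 = 17 knots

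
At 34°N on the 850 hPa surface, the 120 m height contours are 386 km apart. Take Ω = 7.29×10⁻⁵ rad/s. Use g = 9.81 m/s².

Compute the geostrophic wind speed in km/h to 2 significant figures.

Coriolis parameter at 34°N:
f = 2Ω sin φ = 2 × 7.29×10⁻⁵ × sin 34° = 8.15×10⁻⁵ s⁻¹
Height gradient: |∂Z/∂n| = 120 m / 386000 m = 3.11×10⁻⁴
On a pressure surface, geostrophic balance gives V_g = (g/f)|∂Z/∂n|:
V_g = 9.81 × 3.11×10⁻⁴ / 8.15×10⁻⁵ = 37.4 m/s
Converting: 37.4 m/s × 3.6 = 130 km/h

130 km/h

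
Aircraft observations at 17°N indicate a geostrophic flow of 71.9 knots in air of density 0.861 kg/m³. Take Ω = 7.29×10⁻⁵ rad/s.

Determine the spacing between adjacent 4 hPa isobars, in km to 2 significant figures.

290 km

Coriolis parameter at 17°N:
f = 2Ω sin φ = 2 × 7.29×10⁻⁵ × sin 17° = 4.26×10⁻⁵ s⁻¹
Wind speed in SI: 71.9 knots = 37.0 m/s
Geostrophic balance rearranged: |∂P/∂n| = f ρ V_g
|∂P/∂n| = 4.26×10⁻⁵ × 0.861 × 37.0 = 1.36×10⁻³ Pa/m
Isobar spacing: Δn = ΔP/|∂P/∂n| = 400 Pa / 1.36×10⁻³ Pa/m = 294644 m ≈ 290 km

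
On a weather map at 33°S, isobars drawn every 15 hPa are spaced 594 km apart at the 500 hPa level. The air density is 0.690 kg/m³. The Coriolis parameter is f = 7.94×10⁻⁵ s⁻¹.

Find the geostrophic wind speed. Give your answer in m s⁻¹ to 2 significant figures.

46 m s⁻¹

Pressure gradient: |∂P/∂n| = 1500 Pa / 594000 m = 2.53×10⁻³ Pa/m
Geostrophic balance (pressure-gradient force = Coriolis force):
V_g = (1/(fρ)) |∂P/∂n| = 2.53×10⁻³ / (7.94×10⁻⁵ × 0.690) = 46.1 m/s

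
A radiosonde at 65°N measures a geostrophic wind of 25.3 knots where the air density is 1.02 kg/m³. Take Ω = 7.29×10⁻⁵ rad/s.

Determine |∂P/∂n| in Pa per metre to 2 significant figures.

1.8×10⁻³ Pa/m

Coriolis parameter at 65°N:
f = 2Ω sin φ = 2 × 7.29×10⁻⁵ × sin 65° = 1.32×10⁻⁴ s⁻¹
Wind speed in SI: 25.3 knots = 13.0 m/s
Geostrophic balance rearranged: |∂P/∂n| = f ρ V_g
|∂P/∂n| = 1.32×10⁻⁴ × 1.02 × 13.0 = 1.75×10⁻³ Pa/m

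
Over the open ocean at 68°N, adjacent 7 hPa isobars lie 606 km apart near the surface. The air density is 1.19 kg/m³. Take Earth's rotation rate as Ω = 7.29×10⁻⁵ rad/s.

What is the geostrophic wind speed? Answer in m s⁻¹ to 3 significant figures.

Coriolis parameter at 68°N:
f = 2Ω sin φ = 2 × 7.29×10⁻⁵ × sin 68° = 1.35×10⁻⁴ s⁻¹
Pressure gradient: |∂P/∂n| = 700 Pa / 606000 m = 1.16×10⁻³ Pa/m
Geostrophic balance (pressure-gradient force = Coriolis force):
V_g = (1/(fρ)) |∂P/∂n| = 1.16×10⁻³ / (1.35×10⁻⁴ × 1.19) = 7.18 m/s

7.18 m s⁻¹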